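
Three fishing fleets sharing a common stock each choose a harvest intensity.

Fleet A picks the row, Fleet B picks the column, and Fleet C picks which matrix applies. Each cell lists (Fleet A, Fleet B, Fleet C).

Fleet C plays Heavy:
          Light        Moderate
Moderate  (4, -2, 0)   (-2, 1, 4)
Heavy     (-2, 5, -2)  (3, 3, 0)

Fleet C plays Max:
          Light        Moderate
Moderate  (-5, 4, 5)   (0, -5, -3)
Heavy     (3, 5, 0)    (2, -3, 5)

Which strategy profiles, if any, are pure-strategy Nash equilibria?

Pure NE: (Heavy, Light, Max)

Fleet A against (Light, Heavy): payoffs 4, -2 → best response Moderate.
Fleet A against (Light, Max): payoffs -5, 3 → best response Heavy.
Fleet A against (Moderate, Heavy): payoffs -2, 3 → best response Heavy.
Fleet A against (Moderate, Max): payoffs 0, 2 → best response Heavy.
Fleet B against (Moderate, Heavy): payoffs -2, 1 → best response Moderate.
Fleet B against (Moderate, Max): payoffs 4, -5 → best response Light.
Fleet B against (Heavy, Heavy): payoffs 5, 3 → best response Light.
Fleet B against (Heavy, Max): payoffs 5, -3 → best response Light.
Fleet C against (Moderate, Light): payoffs 0, 5 → best response Max.
Fleet C against (Moderate, Moderate): payoffs 4, -3 → best response Heavy.
Fleet C against (Heavy, Light): payoffs -2, 0 → best response Max.
Fleet C against (Heavy, Moderate): payoffs 0, 5 → best response Max.
Mutual best responses: (Heavy, Light, Max).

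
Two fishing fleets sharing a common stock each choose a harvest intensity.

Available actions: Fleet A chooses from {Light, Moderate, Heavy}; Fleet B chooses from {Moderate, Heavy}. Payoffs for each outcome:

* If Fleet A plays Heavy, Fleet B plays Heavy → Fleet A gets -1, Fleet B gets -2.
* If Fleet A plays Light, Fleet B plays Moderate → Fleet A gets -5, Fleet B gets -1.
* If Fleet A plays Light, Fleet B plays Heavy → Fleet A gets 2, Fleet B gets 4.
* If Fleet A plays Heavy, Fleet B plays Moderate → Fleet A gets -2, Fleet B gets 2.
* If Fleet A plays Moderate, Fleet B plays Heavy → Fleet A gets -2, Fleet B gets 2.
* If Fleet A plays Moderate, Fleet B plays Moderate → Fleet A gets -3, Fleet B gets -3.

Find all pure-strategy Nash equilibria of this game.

Pure-strategy Nash equilibria: (Light, Heavy), (Heavy, Moderate)

Fleet A against Moderate: payoffs -5, -3, -2 → best response Heavy.
Fleet A against Heavy: payoffs 2, -2, -1 → best response Light.
Fleet B against Light: payoffs -1, 4 → best response Heavy.
Fleet B against Moderate: payoffs -3, 2 → best response Heavy.
Fleet B against Heavy: payoffs 2, -2 → best response Moderate.
Mutual best responses: (Light, Heavy); (Heavy, Moderate).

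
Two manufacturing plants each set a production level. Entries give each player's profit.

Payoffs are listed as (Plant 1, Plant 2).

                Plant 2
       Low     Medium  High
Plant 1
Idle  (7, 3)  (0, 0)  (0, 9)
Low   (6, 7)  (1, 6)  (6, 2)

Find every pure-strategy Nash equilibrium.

No pure-strategy Nash equilibrium.

Plant 1 against Low: payoffs 7, 6 → best response Idle.
Plant 1 against Medium: payoffs 0, 1 → best response Low.
Plant 1 against High: payoffs 0, 6 → best response Low.
Plant 2 against Idle: payoffs 3, 0, 9 → best response High.
Plant 2 against Low: payoffs 7, 6, 2 → best response Low.
No profile is a mutual best response for all players.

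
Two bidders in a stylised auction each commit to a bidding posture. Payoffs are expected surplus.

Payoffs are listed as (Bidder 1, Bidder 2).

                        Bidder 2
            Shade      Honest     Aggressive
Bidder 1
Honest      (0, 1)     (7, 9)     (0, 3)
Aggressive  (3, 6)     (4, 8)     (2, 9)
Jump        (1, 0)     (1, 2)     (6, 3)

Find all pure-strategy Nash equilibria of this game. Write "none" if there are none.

(Honest, Honest); (Jump, Aggressive)

(Honest, Shade): Bidder 1 can switch to Aggressive (0 → 3). Not NE.
(Honest, Honest): Bidder 1 gets 7, best alternative 4; Bidder 2 gets 9, best alternative 3. No profitable deviation — NE.
(Honest, Aggressive): Bidder 1 can switch to Aggressive (0 → 2). Not NE.
(Aggressive, Shade): Bidder 2 can switch to Honest (6 → 8). Not NE.
(Aggressive, Honest): Bidder 1 can switch to Honest (4 → 7). Not NE.
(Aggressive, Aggressive): Bidder 1 can switch to Jump (2 → 6). Not NE.
(Jump, Shade): Bidder 1 can switch to Aggressive (1 → 3). Not NE.
(Jump, Honest): Bidder 1 can switch to Honest (1 → 7). Not NE.
(Jump, Aggressive): Bidder 1 gets 6, best alternative 2; Bidder 2 gets 3, best alternative 2. No profitable deviation — NE.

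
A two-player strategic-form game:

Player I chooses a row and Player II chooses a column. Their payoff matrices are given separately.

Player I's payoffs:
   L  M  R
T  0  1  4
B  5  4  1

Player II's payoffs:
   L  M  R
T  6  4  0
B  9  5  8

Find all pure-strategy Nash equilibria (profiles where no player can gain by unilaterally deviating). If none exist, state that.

(B, L)

Mark each player's best response to every combination of opponents' strategies; a profile where every player is best-responding is a pure Nash equilibrium.
Player I against L: payoffs 0, 5 → best response B.
Player I against M: payoffs 1, 4 → best response B.
Player I against R: payoffs 4, 1 → best response T.
Player II against T: payoffs 6, 4, 0 → best response L.
Player II against B: payoffs 9, 5, 8 → best response L.
Mutual best responses: (B, L).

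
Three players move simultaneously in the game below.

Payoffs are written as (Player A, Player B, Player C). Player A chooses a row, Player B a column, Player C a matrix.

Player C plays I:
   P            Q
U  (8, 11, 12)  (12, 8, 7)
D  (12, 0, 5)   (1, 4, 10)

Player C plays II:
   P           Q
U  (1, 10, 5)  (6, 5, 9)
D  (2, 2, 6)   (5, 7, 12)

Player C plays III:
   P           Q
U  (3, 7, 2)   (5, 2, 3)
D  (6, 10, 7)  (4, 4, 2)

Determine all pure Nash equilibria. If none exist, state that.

Player A against (P, I): payoffs 8, 12 → best response D.
Player A against (P, II): payoffs 1, 2 → best response D.
Player A against (P, III): payoffs 3, 6 → best response D.
Player A against (Q, I): payoffs 12, 1 → best response U.
Player A against (Q, II): payoffs 6, 5 → best response U.
Player A against (Q, III): payoffs 5, 4 → best response U.
Player B against (U, I): payoffs 11, 8 → best response P.
Player B against (U, II): payoffs 10, 5 → best response P.
Player B against (U, III): payoffs 7, 2 → best response P.
Player B against (D, I): payoffs 0, 4 → best response Q.
Player B against (D, II): payoffs 2, 7 → best response Q.
Player B against (D, III): payoffs 10, 4 → best response P.
Player C against (U, P): payoffs 12, 5, 2 → best response I.
Player C against (U, Q): payoffs 7, 9, 3 → best response II.
Player C against (D, P): payoffs 5, 6, 7 → best response III.
Player C against (D, Q): payoffs 10, 12, 2 → best response II.
Mutual best responses: (D, P, III).

Pure NE: (D, P, III)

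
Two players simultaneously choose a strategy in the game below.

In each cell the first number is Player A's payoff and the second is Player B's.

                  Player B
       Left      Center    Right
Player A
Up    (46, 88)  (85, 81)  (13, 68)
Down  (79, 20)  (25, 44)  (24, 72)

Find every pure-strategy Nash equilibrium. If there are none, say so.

Pure NE: (Down, Right)

Player A against Left: payoffs 46, 79 → best response Down.
Player A against Center: payoffs 85, 25 → best response Up.
Player A against Right: payoffs 13, 24 → best response Down.
Player B against Up: payoffs 88, 81, 68 → best response Left.
Player B against Down: payoffs 20, 44, 72 → best response Right.
Mutual best responses: (Down, Right).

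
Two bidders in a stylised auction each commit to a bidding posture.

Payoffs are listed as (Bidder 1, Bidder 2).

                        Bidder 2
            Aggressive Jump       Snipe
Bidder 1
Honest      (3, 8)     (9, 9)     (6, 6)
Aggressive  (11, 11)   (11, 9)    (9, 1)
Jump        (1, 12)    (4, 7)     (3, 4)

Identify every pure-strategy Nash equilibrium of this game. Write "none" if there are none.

(Honest, Aggressive): Bidder 1 can switch to Aggressive (3 → 11). Not NE.
(Honest, Jump): Bidder 1 can switch to Aggressive (9 → 11). Not NE.
(Honest, Snipe): Bidder 1 can switch to Aggressive (6 → 9). Not NE.
(Aggressive, Aggressive): Bidder 1 gets 11, best alternative 3; Bidder 2 gets 11, best alternative 9. No profitable deviation — NE.
(Aggressive, Jump): Bidder 2 can switch to Aggressive (9 → 11). Not NE.
(Aggressive, Snipe): Bidder 2 can switch to Aggressive (1 → 11). Not NE.
(Jump, Aggressive): Bidder 1 can switch to Honest (1 → 3). Not NE.
(Jump, Jump): Bidder 1 can switch to Honest (4 → 9). Not NE.
(Jump, Snipe): Bidder 1 can switch to Honest (3 → 6). Not NE.

(Aggressive, Aggressive)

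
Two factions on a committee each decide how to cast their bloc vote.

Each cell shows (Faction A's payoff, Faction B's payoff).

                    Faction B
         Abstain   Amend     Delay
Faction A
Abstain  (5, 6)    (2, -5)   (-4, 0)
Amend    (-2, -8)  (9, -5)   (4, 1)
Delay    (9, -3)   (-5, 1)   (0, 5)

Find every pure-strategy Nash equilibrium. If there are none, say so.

(Abstain, Abstain): Faction A can switch to Delay (5 → 9). Not NE.
(Abstain, Amend): Faction A can switch to Amend (2 → 9). Not NE.
(Abstain, Delay): Faction A can switch to Amend (-4 → 4). Not NE.
(Amend, Abstain): Faction A can switch to Abstain (-2 → 5). Not NE.
(Amend, Amend): Faction B can switch to Delay (-5 → 1). Not NE.
(Amend, Delay): Faction A gets 4, best alternative 0; Faction B gets 1, best alternative -5. No profitable deviation — NE.
(Delay, Abstain): Faction B can switch to Amend (-3 → 1). Not NE.
(Delay, Amend): Faction A can switch to Abstain (-5 → 2). Not NE.
(Delay, Delay): Faction A can switch to Amend (0 → 4). Not NE.

Pure NE: (Amend, Delay)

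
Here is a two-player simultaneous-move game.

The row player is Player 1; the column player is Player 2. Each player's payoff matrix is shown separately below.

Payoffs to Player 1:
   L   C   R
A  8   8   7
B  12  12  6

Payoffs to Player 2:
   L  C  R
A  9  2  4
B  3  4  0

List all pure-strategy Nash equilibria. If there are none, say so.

(A, L): Player 1 can switch to B (8 → 12). Not NE.
(A, C): Player 1 can switch to B (8 → 12). Not NE.
(A, R): Player 2 can switch to L (4 → 9). Not NE.
(B, L): Player 2 can switch to C (3 → 4). Not NE.
(B, C): Player 1 gets 12, best alternative 8; Player 2 gets 4, best alternative 3. No profitable deviation — NE.
(B, R): Player 1 can switch to A (6 → 7). Not NE.

Pure NE: (B, C)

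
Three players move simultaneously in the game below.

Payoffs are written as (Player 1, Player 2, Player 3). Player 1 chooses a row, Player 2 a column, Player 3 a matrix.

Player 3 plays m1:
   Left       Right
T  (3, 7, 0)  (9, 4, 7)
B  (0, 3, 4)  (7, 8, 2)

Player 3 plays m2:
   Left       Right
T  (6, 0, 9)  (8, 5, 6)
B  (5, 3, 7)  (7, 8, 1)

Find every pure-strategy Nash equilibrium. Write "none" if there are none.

(T, Left, m1): Player 3 can switch to m2 (0 → 9). Not NE.
(T, Left, m2): Player 2 can switch to Right (0 → 5). Not NE.
(T, Right, m1): Player 2 can switch to Left (4 → 7). Not NE.
(T, Right, m2): Player 3 can switch to m1 (6 → 7). Not NE.
(B, Left, m1): Player 1 can switch to T (0 → 3). Not NE.
(B, Left, m2): Player 1 can switch to T (5 → 6). Not NE.
(B, Right, m1): Player 1 can switch to T (7 → 9). Not NE.
(B, Right, m2): Player 1 can switch to T (7 → 8). Not NE.

No pure-strategy Nash equilibrium.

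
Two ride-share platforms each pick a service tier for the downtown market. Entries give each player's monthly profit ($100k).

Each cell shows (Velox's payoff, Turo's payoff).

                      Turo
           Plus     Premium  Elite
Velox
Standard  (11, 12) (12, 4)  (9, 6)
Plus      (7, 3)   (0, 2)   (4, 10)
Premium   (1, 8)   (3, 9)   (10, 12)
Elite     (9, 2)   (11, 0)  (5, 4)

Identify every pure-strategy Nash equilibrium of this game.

Velox against Plus: payoffs 11, 7, 1, 9 → best response Standard.
Velox against Premium: payoffs 12, 0, 3, 11 → best response Standard.
Velox against Elite: payoffs 9, 4, 10, 5 → best response Premium.
Turo against Standard: payoffs 12, 4, 6 → best response Plus.
Turo against Plus: payoffs 3, 2, 10 → best response Elite.
Turo against Premium: payoffs 8, 9, 12 → best response Elite.
Turo against Elite: payoffs 2, 0, 4 → best response Elite.
Mutual best responses: (Standard, Plus); (Premium, Elite).

The pure Nash equilibria are (Standard, Plus), (Premium, Elite).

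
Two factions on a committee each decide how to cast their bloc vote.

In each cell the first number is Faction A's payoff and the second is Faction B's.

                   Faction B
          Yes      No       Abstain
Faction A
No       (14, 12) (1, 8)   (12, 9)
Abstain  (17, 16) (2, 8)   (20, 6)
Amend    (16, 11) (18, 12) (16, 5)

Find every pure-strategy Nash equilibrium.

Check each profile: it is a Nash equilibrium iff no player can strictly gain by switching unilaterally.
(No, Yes): Faction A can switch to Abstain (14 → 17). Not NE.
(No, No): Faction A can switch to Abstain (1 → 2). Not NE.
(No, Abstain): Faction A can switch to Abstain (12 → 20). Not NE.
(Abstain, Yes): Faction A gets 17, best alternative 16; Faction B gets 16, best alternative 8. No profitable deviation — NE.
(Abstain, No): Faction A can switch to Amend (2 → 18). Not NE.
(Abstain, Abstain): Faction B can switch to Yes (6 → 16). Not NE.
(Amend, Yes): Faction A can switch to Abstain (16 → 17). Not NE.
(Amend, No): Faction A gets 18, best alternative 2; Faction B gets 12, best alternative 11. No profitable deviation — NE.
(Amend, Abstain): Faction A can switch to Abstain (16 → 20). Not NE.

(Abstain, Yes); (Amend, No)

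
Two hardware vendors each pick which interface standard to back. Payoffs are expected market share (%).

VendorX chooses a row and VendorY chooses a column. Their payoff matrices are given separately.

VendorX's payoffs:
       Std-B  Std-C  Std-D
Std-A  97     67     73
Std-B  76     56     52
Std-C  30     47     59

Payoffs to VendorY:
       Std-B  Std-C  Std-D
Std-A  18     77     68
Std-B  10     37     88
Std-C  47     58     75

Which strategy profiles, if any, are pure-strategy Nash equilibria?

(Std-A, Std-C)

(Std-A, Std-B): VendorY can switch to Std-C (18 → 77). Not NE.
(Std-A, Std-C): VendorX gets 67, best alternative 56; VendorY gets 77, best alternative 68. No profitable deviation — NE.
(Std-A, Std-D): VendorY can switch to Std-C (68 → 77). Not NE.
(Std-B, Std-B): VendorX can switch to Std-A (76 → 97). Not NE.
(Std-B, Std-C): VendorX can switch to Std-A (56 → 67). Not NE.
(Std-B, Std-D): VendorX can switch to Std-A (52 → 73). Not NE.
(Std-C, Std-B): VendorX can switch to Std-A (30 → 97). Not NE.
(Std-C, Std-C): VendorX can switch to Std-A (47 → 67). Not NE.
(Std-C, Std-D): VendorX can switch to Std-A (59 → 73). Not NE.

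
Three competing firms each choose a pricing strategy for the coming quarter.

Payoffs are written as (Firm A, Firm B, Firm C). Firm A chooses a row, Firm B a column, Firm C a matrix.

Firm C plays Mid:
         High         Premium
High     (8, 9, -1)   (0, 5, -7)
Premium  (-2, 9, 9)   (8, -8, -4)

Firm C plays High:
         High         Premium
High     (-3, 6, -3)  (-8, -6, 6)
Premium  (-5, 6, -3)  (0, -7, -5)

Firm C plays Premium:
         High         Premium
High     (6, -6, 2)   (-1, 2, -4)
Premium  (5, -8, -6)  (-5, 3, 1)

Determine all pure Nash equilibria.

This game has no pure Nash equilibrium.

(High, High, Mid): Firm C can switch to Premium (-1 → 2). Not NE.
(High, High, High): Firm C can switch to Mid (-3 → -1). Not NE.
(High, High, Premium): Firm B can switch to Premium (-6 → 2). Not NE.
(High, Premium, Mid): Firm A can switch to Premium (0 → 8). Not NE.
(High, Premium, High): Firm A can switch to Premium (-8 → 0). Not NE.
(High, Premium, Premium): Firm C can switch to High (-4 → 6). Not NE.
(The remaining 6 profiles each have a profitable deviation by the same check.)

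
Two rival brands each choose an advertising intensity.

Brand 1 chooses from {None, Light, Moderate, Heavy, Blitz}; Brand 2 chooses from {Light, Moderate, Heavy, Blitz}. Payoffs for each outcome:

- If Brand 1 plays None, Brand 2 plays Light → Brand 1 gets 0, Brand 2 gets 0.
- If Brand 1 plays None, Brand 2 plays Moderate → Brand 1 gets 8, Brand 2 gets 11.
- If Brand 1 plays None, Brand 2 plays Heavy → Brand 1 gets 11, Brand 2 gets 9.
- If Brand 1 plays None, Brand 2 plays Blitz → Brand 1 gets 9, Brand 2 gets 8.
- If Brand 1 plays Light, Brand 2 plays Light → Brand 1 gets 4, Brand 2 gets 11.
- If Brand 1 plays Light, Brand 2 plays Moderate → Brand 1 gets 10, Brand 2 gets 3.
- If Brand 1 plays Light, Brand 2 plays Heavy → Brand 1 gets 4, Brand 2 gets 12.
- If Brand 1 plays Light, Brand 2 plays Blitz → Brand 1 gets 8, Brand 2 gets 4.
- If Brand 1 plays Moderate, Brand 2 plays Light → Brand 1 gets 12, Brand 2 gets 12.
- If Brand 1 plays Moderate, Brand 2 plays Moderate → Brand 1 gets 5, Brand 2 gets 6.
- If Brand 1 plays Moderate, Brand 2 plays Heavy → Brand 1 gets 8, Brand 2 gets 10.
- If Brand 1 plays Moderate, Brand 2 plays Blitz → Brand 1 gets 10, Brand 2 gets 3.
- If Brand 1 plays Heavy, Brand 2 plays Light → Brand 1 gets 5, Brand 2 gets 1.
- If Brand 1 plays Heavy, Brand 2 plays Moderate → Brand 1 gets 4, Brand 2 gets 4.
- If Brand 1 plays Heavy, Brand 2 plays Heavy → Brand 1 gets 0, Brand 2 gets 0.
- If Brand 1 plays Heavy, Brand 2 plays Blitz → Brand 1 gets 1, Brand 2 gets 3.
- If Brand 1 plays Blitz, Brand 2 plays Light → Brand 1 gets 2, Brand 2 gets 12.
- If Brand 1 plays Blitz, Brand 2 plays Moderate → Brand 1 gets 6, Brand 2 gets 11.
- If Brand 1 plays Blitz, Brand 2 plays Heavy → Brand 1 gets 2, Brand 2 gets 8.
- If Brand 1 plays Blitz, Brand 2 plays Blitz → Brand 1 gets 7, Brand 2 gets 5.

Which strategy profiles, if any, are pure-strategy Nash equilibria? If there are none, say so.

For each strategy profile, look for a profitable unilateral deviation.
(None, Light): Brand 1 can switch to Light (0 → 4). Not NE.
(None, Moderate): Brand 1 can switch to Light (8 → 10). Not NE.
(None, Heavy): Brand 2 can switch to Moderate (9 → 11). Not NE.
(None, Blitz): Brand 1 can switch to Moderate (9 → 10). Not NE.
(Light, Light): Brand 1 can switch to Moderate (4 → 12). Not NE.
(Light, Moderate): Brand 2 can switch to Light (3 → 11). Not NE.
(Light, Heavy): Brand 1 can switch to None (4 → 11). Not NE.
(Light, Blitz): Brand 1 can switch to None (8 → 9). Not NE.
(Moderate, Light): Brand 1 gets 12, best alternative 5; Brand 2 gets 12, best alternative 10. No profitable deviation — NE.
(The remaining 11 profiles each have a profitable deviation by the same check.)

The unique pure-strategy Nash equilibrium is (Moderate, Light).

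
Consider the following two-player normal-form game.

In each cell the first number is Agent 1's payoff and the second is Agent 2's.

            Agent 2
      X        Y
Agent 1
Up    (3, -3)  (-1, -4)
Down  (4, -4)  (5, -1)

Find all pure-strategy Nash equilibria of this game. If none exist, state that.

Agent 1 against X: payoffs 3, 4 → best response Down.
Agent 1 against Y: payoffs -1, 5 → best response Down.
Agent 2 against Up: payoffs -3, -4 → best response X.
Agent 2 against Down: payoffs -4, -1 → best response Y.
Mutual best responses: (Down, Y).

(Down, Y)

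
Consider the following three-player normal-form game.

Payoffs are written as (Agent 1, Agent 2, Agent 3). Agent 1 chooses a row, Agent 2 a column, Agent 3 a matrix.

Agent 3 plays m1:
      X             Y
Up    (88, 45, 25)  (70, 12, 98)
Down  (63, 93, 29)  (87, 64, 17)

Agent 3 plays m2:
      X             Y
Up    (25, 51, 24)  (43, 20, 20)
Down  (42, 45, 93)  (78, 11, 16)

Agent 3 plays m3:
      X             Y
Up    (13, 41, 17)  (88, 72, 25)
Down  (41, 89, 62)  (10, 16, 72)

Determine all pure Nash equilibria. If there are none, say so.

(Up, X, m1): Agent 1 gets 88, best alternative 63; Agent 2 gets 45, best alternative 12; Agent 3 gets 25, best alternative 24. No profitable deviation — NE.
(Up, X, m2): Agent 1 can switch to Down (25 → 42). Not NE.
(Up, X, m3): Agent 1 can switch to Down (13 → 41). Not NE.
(Up, Y, m1): Agent 1 can switch to Down (70 → 87). Not NE.
(Up, Y, m2): Agent 1 can switch to Down (43 → 78). Not NE.
(Up, Y, m3): Agent 3 can switch to m1 (25 → 98). Not NE.
(Down, X, m1): Agent 1 can switch to Up (63 → 88). Not NE.
(Down, X, m2): Agent 1 gets 42, best alternative 25; Agent 2 gets 45, best alternative 11; Agent 3 gets 93, best alternative 62. No profitable deviation — NE.
(Down, X, m3): Agent 3 can switch to m2 (62 → 93). Not NE.
(Down, Y, m1): Agent 2 can switch to X (64 → 93). Not NE.
(Down, Y, m2): Agent 2 can switch to X (11 → 45). Not NE.
(Down, Y, m3): Agent 1 can switch to Up (10 → 88). Not NE.

(Up, X, m1); (Down, X, m2)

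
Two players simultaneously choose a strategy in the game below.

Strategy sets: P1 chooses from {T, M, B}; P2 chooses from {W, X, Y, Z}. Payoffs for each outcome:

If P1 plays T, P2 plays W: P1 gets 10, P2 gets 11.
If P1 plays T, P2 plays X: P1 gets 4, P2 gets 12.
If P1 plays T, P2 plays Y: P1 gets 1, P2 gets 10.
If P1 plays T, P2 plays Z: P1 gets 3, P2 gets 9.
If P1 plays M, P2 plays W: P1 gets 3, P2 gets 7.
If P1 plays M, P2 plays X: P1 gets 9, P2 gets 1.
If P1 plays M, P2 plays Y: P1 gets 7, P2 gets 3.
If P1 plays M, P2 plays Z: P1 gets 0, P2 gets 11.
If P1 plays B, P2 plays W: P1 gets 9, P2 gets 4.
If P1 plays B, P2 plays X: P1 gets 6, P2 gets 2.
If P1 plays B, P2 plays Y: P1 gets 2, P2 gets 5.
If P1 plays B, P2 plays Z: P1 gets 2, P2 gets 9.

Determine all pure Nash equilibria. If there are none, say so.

For each player, find the best response to each opponent profile; mutual best responses are the pure NE.
P1 against W: payoffs 10, 3, 9 → best response T.
P1 against X: payoffs 4, 9, 6 → best response M.
P1 against Y: payoffs 1, 7, 2 → best response M.
P1 against Z: payoffs 3, 0, 2 → best response T.
P2 against T: payoffs 11, 12, 10, 9 → best response X.
P2 against M: payoffs 7, 1, 3, 11 → best response Z.
P2 against B: payoffs 4, 2, 5, 9 → best response Z.
No profile is a mutual best response for all players.

This game has no pure Nash equilibrium.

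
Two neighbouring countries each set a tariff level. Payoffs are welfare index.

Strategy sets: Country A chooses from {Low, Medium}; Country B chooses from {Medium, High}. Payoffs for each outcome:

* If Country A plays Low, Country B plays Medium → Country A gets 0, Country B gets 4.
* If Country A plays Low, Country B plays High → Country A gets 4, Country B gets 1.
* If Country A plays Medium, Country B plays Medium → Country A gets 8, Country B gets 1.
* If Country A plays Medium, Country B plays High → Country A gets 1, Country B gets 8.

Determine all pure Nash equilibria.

This game has no pure Nash equilibrium.

Country A against Medium: payoffs 0, 8 → best response Medium.
Country A against High: payoffs 4, 1 → best response Low.
Country B against Low: payoffs 4, 1 → best response Medium.
Country B against Medium: payoffs 1, 8 → best response High.
No profile is a mutual best response for all players.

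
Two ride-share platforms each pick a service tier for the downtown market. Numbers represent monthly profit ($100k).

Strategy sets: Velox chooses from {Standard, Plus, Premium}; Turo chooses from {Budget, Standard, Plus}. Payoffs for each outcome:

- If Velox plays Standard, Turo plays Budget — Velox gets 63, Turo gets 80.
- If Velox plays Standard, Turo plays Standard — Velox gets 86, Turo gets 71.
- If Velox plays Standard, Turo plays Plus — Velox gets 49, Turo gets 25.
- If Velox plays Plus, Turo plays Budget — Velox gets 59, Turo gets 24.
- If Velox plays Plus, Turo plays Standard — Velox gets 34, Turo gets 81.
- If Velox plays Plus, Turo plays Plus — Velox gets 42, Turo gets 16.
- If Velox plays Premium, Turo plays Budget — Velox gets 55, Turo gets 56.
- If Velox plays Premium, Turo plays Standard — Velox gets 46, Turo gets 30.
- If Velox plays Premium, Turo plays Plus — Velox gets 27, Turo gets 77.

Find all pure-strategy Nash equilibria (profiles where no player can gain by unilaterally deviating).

Pure NE: (Standard, Budget)

Velox against Budget: payoffs 63, 59, 55 → best response Standard.
Velox against Standard: payoffs 86, 34, 46 → best response Standard.
Velox against Plus: payoffs 49, 42, 27 → best response Standard.
Turo against Standard: payoffs 80, 71, 25 → best response Budget.
Turo against Plus: payoffs 24, 81, 16 → best response Standard.
Turo against Premium: payoffs 56, 30, 77 → best response Plus.
Mutual best responses: (Standard, Budget).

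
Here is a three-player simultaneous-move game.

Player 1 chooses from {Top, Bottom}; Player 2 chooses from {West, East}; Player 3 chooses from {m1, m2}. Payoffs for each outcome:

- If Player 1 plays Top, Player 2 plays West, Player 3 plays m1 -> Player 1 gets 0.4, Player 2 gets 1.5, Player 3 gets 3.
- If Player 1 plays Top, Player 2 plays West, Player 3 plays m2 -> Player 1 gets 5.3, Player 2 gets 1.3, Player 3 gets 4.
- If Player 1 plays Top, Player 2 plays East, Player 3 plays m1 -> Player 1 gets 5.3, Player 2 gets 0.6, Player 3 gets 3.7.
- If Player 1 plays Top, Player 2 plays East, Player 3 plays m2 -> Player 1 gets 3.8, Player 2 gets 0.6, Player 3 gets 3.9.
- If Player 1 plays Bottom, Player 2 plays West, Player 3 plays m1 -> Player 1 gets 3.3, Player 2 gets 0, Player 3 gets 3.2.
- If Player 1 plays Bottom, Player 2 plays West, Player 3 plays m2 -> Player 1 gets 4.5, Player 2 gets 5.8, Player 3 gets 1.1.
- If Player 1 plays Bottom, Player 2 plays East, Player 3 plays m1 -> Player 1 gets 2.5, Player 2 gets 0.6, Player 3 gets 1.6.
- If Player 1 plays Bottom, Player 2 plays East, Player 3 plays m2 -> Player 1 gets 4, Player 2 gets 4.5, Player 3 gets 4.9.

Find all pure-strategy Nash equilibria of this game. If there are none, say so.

Pure NE: (Top, West, m2)

Player 1 against (West, m1): payoffs 0.4, 3.3 → best response Bottom.
Player 1 against (West, m2): payoffs 5.3, 4.5 → best response Top.
Player 1 against (East, m1): payoffs 5.3, 2.5 → best response Top.
Player 1 against (East, m2): payoffs 3.8, 4 → best response Bottom.
Player 2 against (Top, m1): payoffs 1.5, 0.6 → best response West.
Player 2 against (Top, m2): payoffs 1.3, 0.6 → best response West.
Player 2 against (Bottom, m1): payoffs 0, 0.6 → best response East.
Player 2 against (Bottom, m2): payoffs 5.8, 4.5 → best response West.
Player 3 against (Top, West): payoffs 3, 4 → best response m2.
Player 3 against (Top, East): payoffs 3.7, 3.9 → best response m2.
Player 3 against (Bottom, West): payoffs 3.2, 1.1 → best response m1.
Player 3 against (Bottom, East): payoffs 1.6, 4.9 → best response m2.
Mutual best responses: (Top, West, m2).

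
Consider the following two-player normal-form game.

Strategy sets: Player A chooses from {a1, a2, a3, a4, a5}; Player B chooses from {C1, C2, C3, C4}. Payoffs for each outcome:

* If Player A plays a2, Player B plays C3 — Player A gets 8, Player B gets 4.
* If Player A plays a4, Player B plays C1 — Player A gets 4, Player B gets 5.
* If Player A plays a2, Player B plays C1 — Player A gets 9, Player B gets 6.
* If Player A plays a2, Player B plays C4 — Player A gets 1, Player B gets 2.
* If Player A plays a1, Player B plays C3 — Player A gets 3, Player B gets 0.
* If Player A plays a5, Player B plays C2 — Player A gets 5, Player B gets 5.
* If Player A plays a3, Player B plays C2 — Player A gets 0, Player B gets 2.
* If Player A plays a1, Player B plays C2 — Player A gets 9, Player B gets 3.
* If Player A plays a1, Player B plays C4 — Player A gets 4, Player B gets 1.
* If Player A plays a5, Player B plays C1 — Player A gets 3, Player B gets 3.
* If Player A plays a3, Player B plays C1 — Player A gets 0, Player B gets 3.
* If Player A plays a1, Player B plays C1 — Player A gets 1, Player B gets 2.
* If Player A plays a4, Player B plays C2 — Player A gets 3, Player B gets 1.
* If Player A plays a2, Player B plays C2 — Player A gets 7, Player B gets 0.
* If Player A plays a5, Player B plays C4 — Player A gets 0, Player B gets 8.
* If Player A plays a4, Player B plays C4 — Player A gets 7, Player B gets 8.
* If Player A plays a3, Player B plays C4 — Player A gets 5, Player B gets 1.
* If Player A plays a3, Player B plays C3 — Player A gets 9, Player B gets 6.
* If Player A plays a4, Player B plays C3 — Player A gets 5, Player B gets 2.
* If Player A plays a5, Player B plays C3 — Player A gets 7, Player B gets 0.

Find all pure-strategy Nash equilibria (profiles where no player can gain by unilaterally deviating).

The pure Nash equilibria are (a1, C2) and (a2, C1) and (a3, C3) and (a4, C4).

Player A against C1: payoffs 1, 9, 0, 4, 3 → best response a2.
Player A against C2: payoffs 9, 7, 0, 3, 5 → best response a1.
Player A against C3: payoffs 3, 8, 9, 5, 7 → best response a3.
Player A against C4: payoffs 4, 1, 5, 7, 0 → best response a4.
Player B against a1: payoffs 2, 3, 0, 1 → best response C2.
Player B against a2: payoffs 6, 0, 4, 2 → best response C1.
Player B against a3: payoffs 3, 2, 6, 1 → best response C3.
Player B against a4: payoffs 5, 1, 2, 8 → best response C4.
Player B against a5: payoffs 3, 5, 0, 8 → best response C4.
Mutual best responses: (a1, C2); (a2, C1); (a3, C3); (a4, C4).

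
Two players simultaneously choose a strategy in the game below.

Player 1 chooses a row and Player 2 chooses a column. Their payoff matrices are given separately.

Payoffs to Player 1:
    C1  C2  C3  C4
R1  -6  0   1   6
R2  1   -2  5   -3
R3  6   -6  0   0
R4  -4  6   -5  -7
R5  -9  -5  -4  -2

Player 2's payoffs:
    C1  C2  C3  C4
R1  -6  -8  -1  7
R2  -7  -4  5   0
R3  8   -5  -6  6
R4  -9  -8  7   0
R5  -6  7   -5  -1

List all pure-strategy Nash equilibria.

(R1, C4); (R2, C3); (R3, C1)

Mark each player's best response to every combination of opponents' strategies; a profile where every player is best-responding is a pure Nash equilibrium.
Player 1 against C1: payoffs -6, 1, 6, -4, -9 → best response R3.
Player 1 against C2: payoffs 0, -2, -6, 6, -5 → best response R4.
Player 1 against C3: payoffs 1, 5, 0, -5, -4 → best response R2.
Player 1 against C4: payoffs 6, -3, 0, -7, -2 → best response R1.
Player 2 against R1: payoffs -6, -8, -1, 7 → best response C4.
Player 2 against R2: payoffs -7, -4, 5, 0 → best response C3.
Player 2 against R3: payoffs 8, -5, -6, 6 → best response C1.
Player 2 against R4: payoffs -9, -8, 7, 0 → best response C3.
Player 2 against R5: payoffs -6, 7, -5, -1 → best response C2.
Mutual best responses: (R1, C4); (R2, C3); (R3, C1).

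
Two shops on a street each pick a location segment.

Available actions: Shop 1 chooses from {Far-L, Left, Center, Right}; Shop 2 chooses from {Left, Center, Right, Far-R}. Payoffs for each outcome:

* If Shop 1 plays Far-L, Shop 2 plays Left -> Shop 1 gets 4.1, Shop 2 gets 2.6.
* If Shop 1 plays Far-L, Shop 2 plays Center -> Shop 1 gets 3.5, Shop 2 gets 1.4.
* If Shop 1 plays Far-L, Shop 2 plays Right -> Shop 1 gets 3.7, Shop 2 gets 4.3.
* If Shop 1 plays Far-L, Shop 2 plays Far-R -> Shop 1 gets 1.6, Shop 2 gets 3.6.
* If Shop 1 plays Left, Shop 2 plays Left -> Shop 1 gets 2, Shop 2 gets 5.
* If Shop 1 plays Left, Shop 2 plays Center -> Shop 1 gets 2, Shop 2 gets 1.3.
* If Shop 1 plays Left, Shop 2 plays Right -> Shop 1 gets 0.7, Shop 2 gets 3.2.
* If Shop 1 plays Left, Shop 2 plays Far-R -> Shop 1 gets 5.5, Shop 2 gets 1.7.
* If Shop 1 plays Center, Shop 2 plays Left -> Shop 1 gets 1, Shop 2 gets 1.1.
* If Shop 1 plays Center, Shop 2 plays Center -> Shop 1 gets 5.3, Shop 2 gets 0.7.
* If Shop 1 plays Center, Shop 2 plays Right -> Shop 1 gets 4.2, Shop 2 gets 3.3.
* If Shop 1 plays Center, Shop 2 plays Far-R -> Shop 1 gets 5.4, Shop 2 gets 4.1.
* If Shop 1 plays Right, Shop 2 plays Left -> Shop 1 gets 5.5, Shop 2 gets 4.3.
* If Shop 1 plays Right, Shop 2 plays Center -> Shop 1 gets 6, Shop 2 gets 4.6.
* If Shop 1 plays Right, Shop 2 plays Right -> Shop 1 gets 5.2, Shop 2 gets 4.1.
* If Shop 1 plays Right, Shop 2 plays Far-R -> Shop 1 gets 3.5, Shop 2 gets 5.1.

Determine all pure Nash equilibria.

none

Shop 1 against Left: payoffs 4.1, 2, 1, 5.5 → best response Right.
Shop 1 against Center: payoffs 3.5, 2, 5.3, 6 → best response Right.
Shop 1 against Right: payoffs 3.7, 0.7, 4.2, 5.2 → best response Right.
Shop 1 against Far-R: payoffs 1.6, 5.5, 5.4, 3.5 → best response Left.
Shop 2 against Far-L: payoffs 2.6, 1.4, 4.3, 3.6 → best response Right.
Shop 2 against Left: payoffs 5, 1.3, 3.2, 1.7 → best response Left.
Shop 2 against Center: payoffs 1.1, 0.7, 3.3, 4.1 → best response Far-R.
Shop 2 against Right: payoffs 4.3, 4.6, 4.1, 5.1 → best response Far-R.
No profile is a mutual best response for all players.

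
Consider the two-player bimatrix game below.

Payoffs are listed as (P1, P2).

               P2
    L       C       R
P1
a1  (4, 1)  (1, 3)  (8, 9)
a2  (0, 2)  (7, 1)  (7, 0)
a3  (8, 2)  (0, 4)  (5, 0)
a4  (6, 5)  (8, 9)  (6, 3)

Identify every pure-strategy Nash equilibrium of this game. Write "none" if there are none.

P1 against L: payoffs 4, 0, 8, 6 → best response a3.
P1 against C: payoffs 1, 7, 0, 8 → best response a4.
P1 against R: payoffs 8, 7, 5, 6 → best response a1.
P2 against a1: payoffs 1, 3, 9 → best response R.
P2 against a2: payoffs 2, 1, 0 → best response L.
P2 against a3: payoffs 2, 4, 0 → best response C.
P2 against a4: payoffs 5, 9, 3 → best response C.
Mutual best responses: (a1, R); (a4, C).

The pure Nash equilibria are (a1, R); (a4, C).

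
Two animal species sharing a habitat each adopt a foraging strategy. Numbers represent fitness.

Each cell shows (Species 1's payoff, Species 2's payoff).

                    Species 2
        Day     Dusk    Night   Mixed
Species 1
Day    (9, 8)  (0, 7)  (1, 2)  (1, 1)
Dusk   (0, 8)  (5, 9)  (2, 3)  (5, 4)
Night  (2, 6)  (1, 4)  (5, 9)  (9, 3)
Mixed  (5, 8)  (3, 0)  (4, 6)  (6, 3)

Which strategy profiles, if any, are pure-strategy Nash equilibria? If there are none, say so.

(Day, Day): Species 1 gets 9, best alternative 5; Species 2 gets 8, best alternative 7. No profitable deviation — NE.
(Day, Dusk): Species 1 can switch to Dusk (0 → 5). Not NE.
(Day, Night): Species 1 can switch to Dusk (1 → 2). Not NE.
(Day, Mixed): Species 1 can switch to Dusk (1 → 5). Not NE.
(Dusk, Day): Species 1 can switch to Day (0 → 9). Not NE.
(Dusk, Dusk): Species 1 gets 5, best alternative 3; Species 2 gets 9, best alternative 8. No profitable deviation — NE.
(Dusk, Night): Species 1 can switch to Night (2 → 5). Not NE.
(Dusk, Mixed): Species 1 can switch to Night (5 → 9). Not NE.
(Night, Night): Species 1 gets 5, best alternative 4; Species 2 gets 9, best alternative 6. No profitable deviation — NE.
(The remaining 7 profiles each have a profitable deviation by the same check.)

Pure-strategy Nash equilibria: (Day, Day); (Dusk, Dusk); (Night, Night)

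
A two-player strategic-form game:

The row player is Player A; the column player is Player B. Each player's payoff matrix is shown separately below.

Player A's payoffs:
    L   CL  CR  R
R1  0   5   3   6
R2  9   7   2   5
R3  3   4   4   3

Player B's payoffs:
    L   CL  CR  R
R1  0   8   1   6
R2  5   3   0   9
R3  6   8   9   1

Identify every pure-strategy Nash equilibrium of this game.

Pure NE: (R3, CR)

Check each profile: it is a Nash equilibrium iff no player can strictly gain by switching unilaterally.
(R1, L): Player A can switch to R2 (0 → 9). Not NE.
(R1, CL): Player A can switch to R2 (5 → 7). Not NE.
(R1, CR): Player A can switch to R3 (3 → 4). Not NE.
(R1, R): Player B can switch to CL (6 → 8). Not NE.
(R2, L): Player B can switch to R (5 → 9). Not NE.
(R2, CL): Player B can switch to L (3 → 5). Not NE.
(R2, CR): Player A can switch to R1 (2 → 3). Not NE.
(R2, R): Player A can switch to R1 (5 → 6). Not NE.
(R3, L): Player A can switch to R2 (3 → 9). Not NE.
(R3, CL): Player A can switch to R1 (4 → 5). Not NE.
(R3, CR): Player A gets 4, best alternative 3; Player B gets 9, best alternative 8. No profitable deviation — NE.
(R3, R): Player A can switch to R1 (3 → 6). Not NE.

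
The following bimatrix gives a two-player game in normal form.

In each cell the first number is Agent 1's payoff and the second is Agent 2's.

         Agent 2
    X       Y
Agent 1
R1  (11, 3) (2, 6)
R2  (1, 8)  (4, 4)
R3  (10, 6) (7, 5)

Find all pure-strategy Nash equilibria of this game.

Agent 1 against X: payoffs 11, 1, 10 → best response R1.
Agent 1 against Y: payoffs 2, 4, 7 → best response R3.
Agent 2 against R1: payoffs 3, 6 → best response Y.
Agent 2 against R2: payoffs 8, 4 → best response X.
Agent 2 against R3: payoffs 6, 5 → best response X.
No profile is a mutual best response for all players.

none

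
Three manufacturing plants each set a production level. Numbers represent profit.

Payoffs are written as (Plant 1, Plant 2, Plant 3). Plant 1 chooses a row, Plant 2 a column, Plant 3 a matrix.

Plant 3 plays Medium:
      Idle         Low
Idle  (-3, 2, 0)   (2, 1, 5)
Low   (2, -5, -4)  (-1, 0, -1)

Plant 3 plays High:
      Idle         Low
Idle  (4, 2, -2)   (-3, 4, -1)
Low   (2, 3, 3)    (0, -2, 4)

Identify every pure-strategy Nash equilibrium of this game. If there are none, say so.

For each strategy profile, look for a profitable unilateral deviation.
(Idle, Idle, Medium): Plant 1 can switch to Low (-3 → 2). Not NE.
(Idle, Idle, High): Plant 2 can switch to Low (2 → 4). Not NE.
(Idle, Low, Medium): Plant 2 can switch to Idle (1 → 2). Not NE.
(Idle, Low, High): Plant 1 can switch to Low (-3 → 0). Not NE.
(Low, Idle, Medium): Plant 2 can switch to Low (-5 → 0). Not NE.
(Low, Idle, High): Plant 1 can switch to Idle (2 → 4). Not NE.
(Low, Low, Medium): Plant 1 can switch to Idle (-1 → 2). Not NE.
(Low, Low, High): Plant 2 can switch to Idle (-2 → 3). Not NE.

none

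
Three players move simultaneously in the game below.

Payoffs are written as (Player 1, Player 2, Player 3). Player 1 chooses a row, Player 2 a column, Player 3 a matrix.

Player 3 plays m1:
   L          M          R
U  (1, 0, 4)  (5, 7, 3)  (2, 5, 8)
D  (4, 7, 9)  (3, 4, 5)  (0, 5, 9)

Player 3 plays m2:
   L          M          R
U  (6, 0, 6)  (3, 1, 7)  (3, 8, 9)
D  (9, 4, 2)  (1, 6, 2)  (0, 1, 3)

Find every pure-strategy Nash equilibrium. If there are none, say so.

Pure-strategy Nash equilibria: (U, R, m2) and (D, L, m1)

For each player, find the best response to each opponent profile; mutual best responses are the pure NE.
Player 1 against (L, m1): payoffs 1, 4 → best response D.
Player 1 against (L, m2): payoffs 6, 9 → best response D.
Player 1 against (M, m1): payoffs 5, 3 → best response U.
Player 1 against (M, m2): payoffs 3, 1 → best response U.
Player 1 against (R, m1): payoffs 2, 0 → best response U.
Player 1 against (R, m2): payoffs 3, 0 → best response U.
Player 2 against (U, m1): payoffs 0, 7, 5 → best response M.
Player 2 against (U, m2): payoffs 0, 1, 8 → best response R.
Player 2 against (D, m1): payoffs 7, 4, 5 → best response L.
Player 2 against (D, m2): payoffs 4, 6, 1 → best response M.
Player 3 against (U, L): payoffs 4, 6 → best response m2.
Player 3 against (U, M): payoffs 3, 7 → best response m2.
Player 3 against (U, R): payoffs 8, 9 → best response m2.
Player 3 against (D, L): payoffs 9, 2 → best response m1.
Player 3 against (D, M): payoffs 5, 2 → best response m1.
Player 3 against (D, R): payoffs 9, 3 → best response m1.
Mutual best responses: (U, R, m2); (D, L, m1).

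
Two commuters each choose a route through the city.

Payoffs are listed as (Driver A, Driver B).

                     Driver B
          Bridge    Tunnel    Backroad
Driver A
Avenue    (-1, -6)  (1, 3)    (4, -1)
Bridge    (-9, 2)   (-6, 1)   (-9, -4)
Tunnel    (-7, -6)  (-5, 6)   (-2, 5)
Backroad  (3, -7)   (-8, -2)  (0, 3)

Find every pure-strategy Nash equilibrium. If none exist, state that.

Driver A against Bridge: payoffs -1, -9, -7, 3 → best response Backroad.
Driver A against Tunnel: payoffs 1, -6, -5, -8 → best response Avenue.
Driver A against Backroad: payoffs 4, -9, -2, 0 → best response Avenue.
Driver B against Avenue: payoffs -6, 3, -1 → best response Tunnel.
Driver B against Bridge: payoffs 2, 1, -4 → best response Bridge.
Driver B against Tunnel: payoffs -6, 6, 5 → best response Tunnel.
Driver B against Backroad: payoffs -7, -2, 3 → best response Backroad.
Mutual best responses: (Avenue, Tunnel).

Pure NE: (Avenue, Tunnel)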